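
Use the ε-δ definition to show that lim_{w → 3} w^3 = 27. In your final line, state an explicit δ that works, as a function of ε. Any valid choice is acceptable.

Suppose ε > 0. We seek δ > 0 with 0 < |w − 3| < δ ⇒ |w^3 − 27| < ε.
Factor: w^3 − 27 = (w − 3)(w^2 + 3w + 9), so |w^3 − 27| = |w − 3|·|w^2 + 3w + 9|.
Restrict δ ≤ 2. Then |w − 3| < 2 gives |w| < 5, so by the triangle inequality |w^2 + 3w + 9| ≤ 5^2 + 3·5 + 9 = 49.
Hence |w^3 − 27| ≤ 49|w − 3|, which is < ε once |w − 3| < ε/49.
Take δ = min(2, ε/49). If 0 < |w − 3| < δ then both bounds hold and |w^3 − 27| ≤ 49|w − 3| < 49·(ε/49) = ε.

δ = min(2, ε/49)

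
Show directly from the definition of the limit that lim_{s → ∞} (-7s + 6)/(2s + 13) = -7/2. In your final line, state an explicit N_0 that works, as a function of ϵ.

N_0 = (103/4)/ϵ

Let ϵ > 0. We seek N_0 > 0 such that s > N_0 implies |(-7s + 6)/(2s + 13) + 7/2| < ϵ.
(-7s + 6)/(2s + 13) + 7/2 = (2(-7s + 6) − (-7)(2s + 13)) / (2(2s + 13)) = 103/(2(2s + 13)).
For s > 0 we have 2s + 13 > 2s, so |(-7s + 6)/(2s + 13) + 7/2| = 103/(2(2s + 13)) < 103/(2·2s) = (103/4)/s.
Thus |(-7s + 6)/(2s + 13) + 7/2| < ϵ whenever s > (103/4)/ϵ.
Take N_0 = (103/4)/ϵ. If s > N_0 then |(-7s + 6)/(2s + 13) + 7/2| < (103/4)/s < ϵ.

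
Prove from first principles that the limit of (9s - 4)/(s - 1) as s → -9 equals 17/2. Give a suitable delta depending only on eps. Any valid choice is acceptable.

Let eps > 0 be given. We want delta > 0 with 0 < |s + 9| < delta ⇒ |(9s - 4)/(s - 1) − (17/2)| < eps.
Combining over a common denominator, (9s - 4)/(s - 1) − (17/2) = [(9s - 4)·(-10) − (-85)·(s - 1)] / [(-10)·(s - 1)] = -5(s + 9) / ((-10)(s - 1)).
So |(9s - 4)/(s - 1) − (17/2)| = 5|s + 9| / (10·|s − 1|).
Require delta ≤ 5, so |s − 1| ≥ |-10| − |s + 9| > 10 − 5 = 5.
Hence |(9s - 4)/(s - 1) − (17/2)| < 5|s + 9|/(10·5) = (1/10)|s + 9|, which is < eps once |s + 9| < 10eps.
Take delta = min(5, 10eps). Then 0 < |s + 9| < delta forces both bounds, so |(9s - 4)/(s - 1) − (17/2)| < eps.

delta = min(5, 10eps)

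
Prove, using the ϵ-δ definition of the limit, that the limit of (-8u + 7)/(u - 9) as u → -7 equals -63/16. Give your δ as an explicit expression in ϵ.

δ = min(8, (128/65)ϵ)

Let ϵ > 0. We want δ > 0 with 0 < |u + 7| < δ ⇒ |(-8u + 7)/(u - 9) + 63/16| < ϵ.
Combining over a common denominator, (-8u + 7)/(u - 9) + 63/16 = [(-8u + 7)·(-16) − 63·(u - 9)] / [(-16)·(u - 9)] = 65(u + 7) / ((-16)(u - 9)).
So |(-8u + 7)/(u - 9) + 63/16| = 65|u + 7| / (16·|u − 9|).
Restrict δ ≤ 8. Then |u + 7| < 8 gives |u − 9| = |(u + 7) + (-16)| ≥ 16 − 8 = 8.
Hence |(-8u + 7)/(u - 9) + 63/16| < 65|u + 7|/(16·8) = (65/128)|u + 7|, which is < ϵ once |u + 7| < (128/65)ϵ.
Take δ = min(8, (128/65)ϵ). Then 0 < |u + 7| < δ forces both bounds, so |(-8u + 7)/(u - 9) + 63/16| < ϵ.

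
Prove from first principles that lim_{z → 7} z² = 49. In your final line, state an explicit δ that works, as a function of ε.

Let ε > 0. We seek δ > 0 with 0 < |z − 7| < δ ⇒ |z² − 49| < ε.
Factor: z² − 49 = (z − 7)(z + 7), so |z² − 49| = |z − 7|·|z + 7|.
Impose δ ≤ 1 so that |z| < 8; then |z + 7| ≤ 15.
Hence |z² − 49| ≤ 15|z − 7|, which is < ε once |z − 7| < ε/15.
Take δ = min(1, ε/15). If 0 < |z − 7| < δ then both bounds hold and |z² − 49| ≤ 15|z − 7| < 15·(ε/15) = ε.

δ = min(1, ε/15)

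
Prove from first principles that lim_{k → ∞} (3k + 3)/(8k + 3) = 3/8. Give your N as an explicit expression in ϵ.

Suppose ϵ > 0. For k ≥ 1, |(3k + 3)/(8k + 3) − (3/8)| = |15|/(8(8k + 3)) = 15/(8(8k + 3)).
Since 8k + 3 ≥ 8k for k ≥ 1, this is ≤ 15/(8·8k) = (15/64)/k.
So |(3k + 3)/(8k + 3) − (3/8)| < ϵ whenever k > (15/64)/ϵ.
Take N = (15/64)/ϵ. If k > N then |(3k + 3)/(8k + 3) − (3/8)| ≤ (15/64)/k < ϵ.

N = (15/64)/ϵ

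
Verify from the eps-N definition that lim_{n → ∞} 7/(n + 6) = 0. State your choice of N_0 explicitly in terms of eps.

N_0 = 7/eps

Let eps > 0. For n ≥ 1, |7/(n + 6) − 0| = 7/(n + 6) ≤ 7/n.
We need 7/n < eps, i.e. n > 7/eps.
Take N_0 = 7/eps. If n > N_0 then |7/(n + 6)| ≤ 7/n < eps.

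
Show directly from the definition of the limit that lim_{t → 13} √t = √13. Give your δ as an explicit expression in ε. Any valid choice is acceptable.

Fix ε > 0. We want δ > 0 such that 0 < |t − 13| < δ implies |√t − √13| < ε.
Multiplying by the conjugate, |√t − √13| = |t − 13|/(√t + √13).
Restrict δ ≤ 13 so that |t − 13| < 13 forces t > 0, and then √t + √13 > √13.
Hence |√t − √13| < |t − 13|/√13, which is < ε once |t − 13| < √13·ε.
Take δ = min(13, √13·ε). If 0 < |t − 13| < δ then t > 0 and |√t − √13| < |t − 13|/√13 < ε.

δ = min(13, √13·ε)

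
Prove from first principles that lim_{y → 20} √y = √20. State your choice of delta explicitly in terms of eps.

delta = min(20, √20·eps)

Suppose eps > 0. We want delta > 0 such that 0 < |y − 20| < delta implies |√y − √20| < eps.
Rationalise: √y − √20 = (y − 20)/(√y + √20), so |√y − √20| = |y − 20|/(√y + √20).
Restrict delta ≤ 20 so that |y − 20| < 20 forces y > 0, and then √y + √20 > √20.
Hence |√y − √20| < |y − 20|/√20, which is < eps once |y − 20| < √20·eps.
Take delta = min(20, √20·eps). If 0 < |y − 20| < delta then y > 0 and |√y − √20| < |y − 20|/√20 < eps.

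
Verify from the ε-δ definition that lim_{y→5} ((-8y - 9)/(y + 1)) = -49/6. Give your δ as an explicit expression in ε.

δ = min(3, 18ε)

Suppose ε > 0. We want δ > 0 with 0 < |y − 5| < δ ⇒ |(-8y - 9)/(y + 1) + 49/6| < ε.
Combining over a common denominator, (-8y - 9)/(y + 1) + 49/6 = [(-8y - 9)·6 − (-49)·(y + 1)] / [6·(y + 1)] = 1(y − 5) / (6(y + 1)).
So |(-8y - 9)/(y + 1) + 49/6| = |y − 5| / (6·|y + 1|).
Require δ ≤ 3, so |y + 1| ≥ |6| − |y − 5| > 6 − 3 = 3.
Hence |(-8y - 9)/(y + 1) + 49/6| < |y − 5|/(6·3) = (1/18)|y − 5|, which is < ε once |y − 5| < 18ε.
Take δ = min(3, 18ε). Then 0 < |y − 5| < δ forces both bounds, so |(-8y - 9)/(y + 1) + 49/6| < ε.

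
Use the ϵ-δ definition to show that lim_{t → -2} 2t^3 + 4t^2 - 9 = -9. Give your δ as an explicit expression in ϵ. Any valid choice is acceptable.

Let ϵ > 0. We want δ > 0 such that 0 < |t + 2| < δ implies |(2t^3 + 4t^2 - 9) + 9| < ϵ.
(2t^3 + 4t^2 - 9) + 9 = 2t^3 + 4t^2 = (t + 2)(2t^2).
So |(2t^3 + 4t^2 - 9) + 9| = |t + 2|·|2t^2|.
Assume first that |t + 2| < 1, so |t| < 3. Then |2t^2| ≤ 2·3^2 = 18.
Hence |(2t^3 + 4t^2 - 9) + 9| ≤ 18|t + 2| < ϵ provided |t + 2| < ϵ/18.
Choosing δ = min(1, ϵ/18) ensures both conditions, hence |(2t^3 + 4t^2 - 9) + 9| < ϵ.

δ = min(1, ϵ/18)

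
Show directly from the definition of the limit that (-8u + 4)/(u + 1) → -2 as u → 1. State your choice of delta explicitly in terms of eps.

delta = min(1, (1/6)eps)

Suppose eps > 0. We want delta > 0 with 0 < |u − 1| < delta ⇒ |(-8u + 4)/(u + 1) + 2| < eps.
Combining over a common denominator, (-8u + 4)/(u + 1) + 2 = [(-8u + 4)·2 − (-4)·(u + 1)] / [2·(u + 1)] = -12(u − 1) / (2(u + 1)).
So |(-8u + 4)/(u + 1) + 2| = 12|u − 1| / (2·|u + 1|).
Restrict delta ≤ 1. Then |u − 1| < 1 gives |u + 1| = |(u − 1) + 2| ≥ 2 − 1 = 1.
Hence |(-8u + 4)/(u + 1) + 2| < 12|u − 1|/(2·1) = 6|u − 1|, which is < eps once |u − 1| < (1/6)eps.
Take delta = min(1, (1/6)eps). Then 0 < |u − 1| < delta forces both bounds, so |(-8u + 4)/(u + 1) + 2| < eps.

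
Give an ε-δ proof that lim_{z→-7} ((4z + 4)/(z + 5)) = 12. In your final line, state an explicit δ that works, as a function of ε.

δ = min(1, (1/8)ε)

Suppose ε > 0. We want δ > 0 with 0 < |z + 7| < δ ⇒ |(4z + 4)/(z + 5) − 12| < ε.
Combining over a common denominator, (4z + 4)/(z + 5) − 12 = [(4z + 4)·(-2) − (-24)·(z + 5)] / [(-2)·(z + 5)] = 16(z + 7) / ((-2)(z + 5)).
So |(4z + 4)/(z + 5) − 12| = 16|z + 7| / (2·|z + 5|).
Require δ ≤ 1, so |z + 5| ≥ |-2| − |z + 7| > 2 − 1 = 1.
Hence |(4z + 4)/(z + 5) − 12| < 16|z + 7|/(2·1) = 8|z + 7|, which is < ε once |z + 7| < (1/8)ε.
Take δ = min(1, (1/8)ε). Then 0 < |z + 7| < δ forces both bounds, so |(4z + 4)/(z + 5) − 12| < ε.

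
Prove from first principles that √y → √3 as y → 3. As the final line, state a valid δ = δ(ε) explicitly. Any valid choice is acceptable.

δ = min(3, √3·ε)

Let ε > 0. We want δ > 0 such that 0 < |y − 3| < δ implies |√y − √3| < ε.
Multiplying by the conjugate, |√y − √3| = |y − 3|/(√y + √3).
Restrict δ ≤ 3 so that |y − 3| < 3 forces y > 0, and then √y + √3 > √3.
Hence |√y − √3| < |y − 3|/√3, which is < ε once |y − 3| < √3·ε.
Take δ = min(3, √3·ε). If 0 < |y − 3| < δ then y > 0 and |√y − √3| < |y − 3|/√3 < ε.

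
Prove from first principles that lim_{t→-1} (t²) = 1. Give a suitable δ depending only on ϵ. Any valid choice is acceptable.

Fix ϵ > 0. We seek δ > 0 with 0 < |t + 1| < δ ⇒ |t² − 1| < ϵ.
Factor: t² − 1 = (t + 1)(t - 1), so |t² − 1| = |t + 1|·|t - 1|.
Restrict δ ≤ 1. Then |t + 1| < 1 gives |t| < 2, so by the triangle inequality |t - 1| ≤ 2 + 1 = 3.
Hence |t² − 1| ≤ 3|t + 1|, which is < ϵ once |t + 1| < ϵ/3.
Take δ = min(1, ϵ/3). If 0 < |t + 1| < δ then both bounds hold and |t² − 1| ≤ 3|t + 1| < 3·(ϵ/3) = ϵ.

δ = min(1, ϵ/3)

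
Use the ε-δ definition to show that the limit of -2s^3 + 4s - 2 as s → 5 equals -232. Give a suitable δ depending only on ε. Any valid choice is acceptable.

Fix ε > 0. We want δ > 0 such that 0 < |s − 5| < δ implies |(-2s^3 + 4s - 2) + 232| < ε.
(-2s^3 + 4s - 2) + 232 = -2s^3 + 4s + 230 = (s − 5)(-2s^2 - 10s - 46).
So |(-2s^3 + 4s - 2) + 232| = |s − 5|·|-2s^2 - 10s - 46|.
Require δ ≤ 1. Then |s − 5| < 1 gives |s| < 6, and by the triangle inequality |-2s^2 - 10s - 46| ≤ 2·6^2 + 10·6 + 46 = 178.
Hence |(-2s^3 + 4s - 2) + 232| ≤ 178|s − 5| < ε provided |s − 5| < ε/178.
Take δ = min(1, ε/178). Then 0 < |s − 5| < δ gives both |s − 5| < 1 and |s − 5| < ε/178, so |(-2s^3 + 4s - 2) + 232| < ε.

δ = min(1, ε/178)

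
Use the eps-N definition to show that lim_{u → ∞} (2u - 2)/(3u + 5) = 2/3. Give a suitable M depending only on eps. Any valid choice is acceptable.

Let eps > 0 be given. We seek M > 0 such that u > M implies |(2u - 2)/(3u + 5) − (2/3)| < eps.
(2u - 2)/(3u + 5) − (2/3) = (3(2u - 2) − 2(3u + 5)) / (3(3u + 5)) = -16/(3(3u + 5)).
For u > 0 we have 3u + 5 > 3u, so |(2u - 2)/(3u + 5) − (2/3)| = 16/(3(3u + 5)) < 16/(3·3u) = (16/9)/u.
Thus |(2u - 2)/(3u + 5) − (2/3)| < eps whenever u > (16/9)/eps.
Take M = (16/9)/eps. If u > M then |(2u - 2)/(3u + 5) − (2/3)| < (16/9)/u < eps.

M = (16/9)/eps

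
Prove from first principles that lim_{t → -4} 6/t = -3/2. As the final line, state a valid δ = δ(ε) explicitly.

δ = min(2, (4/3)ε)

Let ε > 0 be given. We seek δ > 0 such that 0 < |t + 4| < δ implies |6/t + 3/2| < ε.
|6/t + 3/2| = 6·|-4 − t|/(4·|t|) = 6|t + 4|/(4|t|).
Require δ ≤ 2 so that |t| > 4 − 2 = 2, hence 4|t| > 8.
Then |6/t + 3/2| < 6|t + 4|/8, which is < ε when |t + 4| < (4/3)ε.
Take δ = min(2, (4/3)ε). Then 0 < |t + 4| < δ gives both |t + 4| < 2 and |t + 4| < (4/3)ε, so |6/t + 3/2| < ε.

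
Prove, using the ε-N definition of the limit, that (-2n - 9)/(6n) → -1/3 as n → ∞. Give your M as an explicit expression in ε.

M = (3/2)/ε

Fix ε > 0. For n ≥ 1, |(-2n - 9)/(6n) + 1/3| = |-54|/(6(6n)) = 54/(6(6n)).
Since 6n ≥ 6n for n ≥ 1, this is ≤ 54/(6·6n) = (3/2)/n.
So |(-2n - 9)/(6n) + 1/3| < ε whenever n > (3/2)/ε.
Take M = (3/2)/ε. If n > M then |(-2n - 9)/(6n) + 1/3| ≤ (3/2)/n < ε.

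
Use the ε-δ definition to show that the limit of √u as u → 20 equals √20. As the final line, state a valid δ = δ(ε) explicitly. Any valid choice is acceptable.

Suppose ε > 0. We want δ > 0 such that 0 < |u − 20| < δ implies |√u − √20| < ε.
Multiplying by the conjugate, |√u − √20| = |u − 20|/(√u + √20).
Restrict δ ≤ 20 so that |u − 20| < 20 forces u > 0, and then √u + √20 > √20.
Hence |√u − √20| < |u − 20|/√20, which is < ε once |u − 20| < √20·ε.
Take δ = min(20, √20·ε). If 0 < |u − 20| < δ then u > 0 and |√u − √20| < |u − 20|/√20 < ε.

δ = min(20, √20·ε)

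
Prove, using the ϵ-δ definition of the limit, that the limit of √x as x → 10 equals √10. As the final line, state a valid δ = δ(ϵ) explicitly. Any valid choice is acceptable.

Fix ϵ > 0. We want δ > 0 such that 0 < |x − 10| < δ implies |√x − √10| < ϵ.
Rationalise: √x − √10 = (x − 10)/(√x + √10), so |√x − √10| = |x − 10|/(√x + √10).
Restrict δ ≤ 10 so that |x − 10| < 10 forces x > 0, and then √x + √10 > √10.
Hence |√x − √10| < |x − 10|/√10, which is < ϵ once |x − 10| < √10·ϵ.
Take δ = min(10, √10·ϵ). If 0 < |x − 10| < δ then x > 0 and |√x − √10| < |x − 10|/√10 < ϵ.

δ = min(10, √10·ϵ)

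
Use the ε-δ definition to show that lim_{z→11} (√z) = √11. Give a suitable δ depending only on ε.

Suppose ε > 0. We want δ > 0 such that 0 < |z − 11| < δ implies |√z − √11| < ε.
Multiplying by the conjugate, |√z − √11| = |z − 11|/(√z + √11).
Restrict δ ≤ 11 so that |z − 11| < 11 forces z > 0, and then √z + √11 > √11.
Hence |√z − √11| < |z − 11|/√11, which is < ε once |z − 11| < √11·ε.
Take δ = min(11, √11·ε). If 0 < |z − 11| < δ then z > 0 and |√z − √11| < |z − 11|/√11 < ε.

δ = min(11, √11·ε)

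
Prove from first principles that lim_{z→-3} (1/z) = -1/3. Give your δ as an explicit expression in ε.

δ = min(3/2, (9/2)ε)

Fix ε > 0. We seek δ > 0 such that 0 < |z + 3| < δ implies |1/z + 1/3| < ε.
|1/z + 1/3| = |-3 − z|/(3·|z|) = |z + 3|/(3|z|).
Require δ ≤ 3/2 so that |z| > 3 − 3/2 = 3/2, hence 3|z| > 9/2.
Then |1/z + 1/3| < |z + 3|/(9/2), which is < ε when |z + 3| < (9/2)ε.
Take δ = min(3/2, (9/2)ε). Then 0 < |z + 3| < δ gives both |z + 3| < 3/2 and |z + 3| < (9/2)ε, so |1/z + 1/3| < ε.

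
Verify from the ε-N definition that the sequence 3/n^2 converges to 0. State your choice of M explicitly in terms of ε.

Let ε > 0 be given. For n ≥ 1, |3/n^2 − 0| = 3/n^2.
3/n^2 < ε ⇔ n^2 > 3/ε ⇔ n > (3/ε)^{1/2}.
Take M = (3/ε)^{1/2}. Then n > M implies 3/n^2 < ε.

M = (3/ε)^{1/2}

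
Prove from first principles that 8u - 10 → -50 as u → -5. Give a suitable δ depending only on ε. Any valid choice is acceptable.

Fix ε > 0. We need δ > 0 so that 0 < |u + 5| < δ implies |(8u - 10) + 50| < ε.
Since (8u - 10) + 50 = 8(u + 5), we have |(8u - 10) + 50| = 8|u + 5|.
So 8|u + 5| < ε exactly when |u + 5| < ε/8.
Take δ = ε/8. If 0 < |u + 5| < δ then |(8u - 10) + 50| = 8|u + 5| < 8·(ε/8) = ε.

δ = ε/8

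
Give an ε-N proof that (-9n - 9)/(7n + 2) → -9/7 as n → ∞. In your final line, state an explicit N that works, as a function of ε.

Let ε > 0 be given. For n ≥ 1, |(-9n - 9)/(7n + 2) + 9/7| = |-45|/(7(7n + 2)) = 45/(7(7n + 2)).
Since 7n + 2 ≥ 7n for n ≥ 1, this is ≤ 45/(7·7n) = (45/49)/n.
So |(-9n - 9)/(7n + 2) + 9/7| < ε whenever n > (45/49)/ε.
Take N = (45/49)/ε. If n > N then |(-9n - 9)/(7n + 2) + 9/7| ≤ (45/49)/n < ε.

N = (45/49)/ε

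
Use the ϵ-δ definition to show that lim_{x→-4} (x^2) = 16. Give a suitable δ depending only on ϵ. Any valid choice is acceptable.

δ = min(1, ϵ/9)

Fix ϵ > 0. We seek δ > 0 with 0 < |x + 4| < δ ⇒ |x^2 − 16| < ϵ.
Factor: x^2 − 16 = (x + 4)(x - 4), so |x^2 − 16| = |x + 4|·|x - 4|.
Impose δ ≤ 1 so that |x| < 5; then |x - 4| ≤ 9.
Hence |x^2 − 16| ≤ 9|x + 4|, which is < ϵ once |x + 4| < ϵ/9.
Take δ = min(1, ϵ/9). If 0 < |x + 4| < δ then both bounds hold and |x^2 − 16| ≤ 9|x + 4| < 9·(ϵ/9) = ϵ.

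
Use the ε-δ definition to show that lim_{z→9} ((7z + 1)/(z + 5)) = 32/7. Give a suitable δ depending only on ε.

δ = min(7, (49/17)ε)

Suppose ε > 0. We want δ > 0 with 0 < |z − 9| < δ ⇒ |(7z + 1)/(z + 5) − (32/7)| < ε.
Combining over a common denominator, (7z + 1)/(z + 5) − (32/7) = [(7z + 1)·14 − 64·(z + 5)] / [14·(z + 5)] = 34(z − 9) / (14(z + 5)).
So |(7z + 1)/(z + 5) − (32/7)| = 34|z − 9| / (14·|z + 5|).
Require δ ≤ 7, so |z + 5| ≥ |14| − |z − 9| > 14 − 7 = 7.
Hence |(7z + 1)/(z + 5) − (32/7)| < 34|z − 9|/(14·7) = (17/49)|z − 9|, which is < ε once |z − 9| < (49/17)ε.
Take δ = min(7, (49/17)ε). Then 0 < |z − 9| < δ forces both bounds, so |(7z + 1)/(z + 5) − (32/7)| < ε.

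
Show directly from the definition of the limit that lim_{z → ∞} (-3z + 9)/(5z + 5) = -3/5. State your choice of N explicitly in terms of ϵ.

N = (12/5)/ϵ

Let ϵ > 0. We seek N > 0 such that z > N implies |(-3z + 9)/(5z + 5) + 3/5| < ϵ.
(-3z + 9)/(5z + 5) + 3/5 = (5(-3z + 9) − (-3)(5z + 5)) / (5(5z + 5)) = 60/(5(5z + 5)).
For z > 0 we have 5z + 5 > 5z, so |(-3z + 9)/(5z + 5) + 3/5| = 60/(5(5z + 5)) < 60/(5·5z) = (12/5)/z.
Thus |(-3z + 9)/(5z + 5) + 3/5| < ϵ whenever z > (12/5)/ϵ.
Take N = (12/5)/ϵ. If z > N then |(-3z + 9)/(5z + 5) + 3/5| < (12/5)/z < ϵ.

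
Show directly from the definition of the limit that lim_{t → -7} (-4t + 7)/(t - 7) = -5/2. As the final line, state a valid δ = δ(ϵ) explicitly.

Let ϵ > 0 be given. We want δ > 0 with 0 < |t + 7| < δ ⇒ |(-4t + 7)/(t - 7) + 5/2| < ϵ.
Combining over a common denominator, (-4t + 7)/(t - 7) + 5/2 = [(-4t + 7)·(-14) − 35·(t - 7)] / [(-14)·(t - 7)] = 21(t + 7) / ((-14)(t - 7)).
So |(-4t + 7)/(t - 7) + 5/2| = 21|t + 7| / (14·|t − 7|).
Restrict δ ≤ 7. Then |t + 7| < 7 gives |t − 7| = |(t + 7) + (-14)| ≥ 14 − 7 = 7.
Hence |(-4t + 7)/(t - 7) + 5/2| < 21|t + 7|/(14·7) = (3/14)|t + 7|, which is < ϵ once |t + 7| < (14/3)ϵ.
Take δ = min(7, (14/3)ϵ). Then 0 < |t + 7| < δ forces both bounds, so |(-4t + 7)/(t - 7) + 5/2| < ϵ.

δ = min(7, (14/3)ϵ)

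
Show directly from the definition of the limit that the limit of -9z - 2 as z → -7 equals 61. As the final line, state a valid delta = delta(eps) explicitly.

delta = eps/9

Fix eps > 0. We need delta > 0 so that 0 < |z + 7| < delta implies |(-9z - 2) − 61| < eps.
|(-9z - 2) − 61| = |-9z - 63| = 9|z + 7|.
Thus it suffices that |z + 7| < eps/9.
Choosing delta = eps/9 gives |(-9z - 2) − 61| = 9|z + 7| < eps whenever |z + 7| < delta.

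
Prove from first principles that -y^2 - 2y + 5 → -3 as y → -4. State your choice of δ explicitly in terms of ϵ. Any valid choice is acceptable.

δ = min(1, ϵ/7)

Fix ϵ > 0. We want δ > 0 such that 0 < |y + 4| < δ implies |(-y^2 - 2y + 5) + 3| < ϵ.
(-y^2 - 2y + 5) + 3 = -y^2 - 2y + 8 = (y + 4)(-y + 2).
So |(-y^2 - 2y + 5) + 3| = |y + 4|·|-y + 2|.
Require δ ≤ 1. Then |y + 4| < 1 gives |y| < 5, and by the triangle inequality |-y + 2| ≤ 5 + 2 = 7.
Hence |(-y^2 - 2y + 5) + 3| ≤ 7|y + 4| < ϵ provided |y + 4| < ϵ/7.
Take δ = min(1, ϵ/7). Then 0 < |y + 4| < δ gives both |y + 4| < 1 and |y + 4| < ϵ/7, so |(-y^2 - 2y + 5) + 3| < ϵ.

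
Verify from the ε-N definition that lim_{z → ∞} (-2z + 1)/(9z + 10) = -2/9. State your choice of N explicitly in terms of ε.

N = (29/81)/ε

Let ε > 0 be given. We seek N > 0 such that z > N implies |(-2z + 1)/(9z + 10) + 2/9| < ε.
(-2z + 1)/(9z + 10) + 2/9 = (9(-2z + 1) − (-2)(9z + 10)) / (9(9z + 10)) = 29/(9(9z + 10)).
For z > 0 we have 9z + 10 > 9z, so |(-2z + 1)/(9z + 10) + 2/9| = 29/(9(9z + 10)) < 29/(9·9z) = (29/81)/z.
Thus |(-2z + 1)/(9z + 10) + 2/9| < ε whenever z > (29/81)/ε.
Take N = (29/81)/ε. If z > N then |(-2z + 1)/(9z + 10) + 2/9| < (29/81)/z < ε.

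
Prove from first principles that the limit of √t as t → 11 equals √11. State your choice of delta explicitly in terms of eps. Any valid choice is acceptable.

delta = min(11, √11·eps)

Suppose eps > 0. We want delta > 0 such that 0 < |t − 11| < delta implies |√t − √11| < eps.
Multiplying by the conjugate, |√t − √11| = |t − 11|/(√t + √11).
Restrict delta ≤ 11 so that |t − 11| < 11 forces t > 0, and then √t + √11 > √11.
Hence |√t − √11| < |t − 11|/√11, which is < eps once |t − 11| < √11·eps.
Take delta = min(11, √11·eps). If 0 < |t − 11| < delta then t > 0 and |√t − √11| < |t − 11|/√11 < eps.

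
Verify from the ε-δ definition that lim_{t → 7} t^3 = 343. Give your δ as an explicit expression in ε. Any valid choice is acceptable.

δ = min(2, ε/193)

Let ε > 0 be given. We seek δ > 0 with 0 < |t − 7| < δ ⇒ |t^3 − 343| < ε.
Factor: t^3 − 343 = (t − 7)(t^2 + 7t + 49), so |t^3 − 343| = |t − 7|·|t^2 + 7t + 49|.
Impose δ ≤ 2 so that |t| < 9; then |t^2 + 7t + 49| ≤ 193.
Hence |t^3 − 343| ≤ 193|t − 7|, which is < ε once |t − 7| < ε/193.
Take δ = min(2, ε/193). If 0 < |t − 7| < δ then both bounds hold and |t^3 − 343| ≤ 193|t − 7| < 193·(ε/193) = ε.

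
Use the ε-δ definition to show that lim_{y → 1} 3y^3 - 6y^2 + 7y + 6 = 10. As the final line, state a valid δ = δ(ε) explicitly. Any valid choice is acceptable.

δ = min(1, ε/22)

Fix ε > 0. We want δ > 0 such that 0 < |y − 1| < δ implies |(3y^3 - 6y^2 + 7y + 6) − 10| < ε.
(3y^3 - 6y^2 + 7y + 6) − 10 = 3y^3 - 6y^2 + 7y - 4 = (y − 1)(3y^2 - 3y + 4).
So |(3y^3 - 6y^2 + 7y + 6) − 10| = |y − 1|·|3y^2 - 3y + 4|.
Require δ ≤ 1. Then |y − 1| < 1 gives |y| < 2, and by the triangle inequality |3y^2 - 3y + 4| ≤ 3·2^2 + 3·2 + 4 = 22.
Hence |(3y^3 - 6y^2 + 7y + 6) − 10| ≤ 22|y − 1| < ε provided |y − 1| < ε/22.
Choosing δ = min(1, ε/22) ensures both conditions, hence |(3y^3 - 6y^2 + 7y + 6) − 10| < ε.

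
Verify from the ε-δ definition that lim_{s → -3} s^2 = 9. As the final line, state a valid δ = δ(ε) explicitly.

δ = min(1, ε/7)

Fix ε > 0. We seek δ > 0 with 0 < |s + 3| < δ ⇒ |s^2 − 9| < ε.
Factor: s^2 − 9 = (s + 3)(s - 3), so |s^2 − 9| = |s + 3|·|s - 3|.
Impose δ ≤ 1 so that |s| < 4; then |s - 3| ≤ 7.
Hence |s^2 − 9| ≤ 7|s + 3|, which is < ε once |s + 3| < ε/7.
Take δ = min(1, ε/7). If 0 < |s + 3| < δ then both bounds hold and |s^2 − 9| ≤ 7|s + 3| < 7·(ε/7) = ε.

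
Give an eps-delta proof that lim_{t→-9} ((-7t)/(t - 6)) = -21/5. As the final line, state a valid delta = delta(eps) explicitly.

delta = min(15/2, (75/28)eps)

Let eps > 0. We want delta > 0 with 0 < |t + 9| < delta ⇒ |(-7t)/(t - 6) + 21/5| < eps.
Combining over a common denominator, (-7t)/(t - 6) + 21/5 = [(-7t)·(-15) − 63·(t - 6)] / [(-15)·(t - 6)] = 42(t + 9) / ((-15)(t - 6)).
So |(-7t)/(t - 6) + 21/5| = 42|t + 9| / (15·|t − 6|).
Require delta ≤ 15/2, so |t − 6| ≥ |-15| − |t + 9| > 15 − 15/2 = 15/2.
Hence |(-7t)/(t - 6) + 21/5| < 42|t + 9|/(15·(15/2)) = (28/75)|t + 9|, which is < eps once |t + 9| < (75/28)eps.
Take delta = min(15/2, (75/28)eps). Then 0 < |t + 9| < delta forces both bounds, so |(-7t)/(t - 6) + 21/5| < eps.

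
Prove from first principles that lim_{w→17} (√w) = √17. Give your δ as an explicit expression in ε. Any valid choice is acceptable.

δ = min(17, √17·ε)

Suppose ε > 0. We want δ > 0 such that 0 < |w − 17| < δ implies |√w − √17| < ε.
Rationalise: √w − √17 = (w − 17)/(√w + √17), so |√w − √17| = |w − 17|/(√w + √17).
Restrict δ ≤ 17 so that |w − 17| < 17 forces w > 0, and then √w + √17 > √17.
Hence |√w − √17| < |w − 17|/√17, which is < ε once |w − 17| < √17·ε.
Take δ = min(17, √17·ε). If 0 < |w − 17| < δ then w > 0 and |√w − √17| < |w − 17|/√17 < ε.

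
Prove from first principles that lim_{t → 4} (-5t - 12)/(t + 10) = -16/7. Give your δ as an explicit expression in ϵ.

Let ϵ > 0 be given. We want δ > 0 with 0 < |t − 4| < δ ⇒ |(-5t - 12)/(t + 10) + 16/7| < ϵ.
Combining over a common denominator, (-5t - 12)/(t + 10) + 16/7 = [(-5t - 12)·14 − (-32)·(t + 10)] / [14·(t + 10)] = -38(t − 4) / (14(t + 10)).
So |(-5t - 12)/(t + 10) + 16/7| = 38|t − 4| / (14·|t + 10|).
Restrict δ ≤ 7. Then |t − 4| < 7 gives |t + 10| = |(t − 4) + 14| ≥ 14 − 7 = 7.
Hence |(-5t - 12)/(t + 10) + 16/7| < 38|t − 4|/(14·7) = (19/49)|t − 4|, which is < ϵ once |t − 4| < (49/19)ϵ.
Take δ = min(7, (49/19)ϵ). Then 0 < |t − 4| < δ forces both bounds, so |(-5t - 12)/(t + 10) + 16/7| < ϵ.

δ = min(7, (49/19)ϵ)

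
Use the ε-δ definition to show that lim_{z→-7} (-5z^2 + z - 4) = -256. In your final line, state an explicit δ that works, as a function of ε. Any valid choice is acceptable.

Suppose ε > 0. We want δ > 0 such that 0 < |z + 7| < δ implies |(-5z^2 + z - 4) + 256| < ε.
(-5z^2 + z - 4) + 256 = -5z^2 + z + 252 = (z + 7)(-5z + 36).
So |(-5z^2 + z - 4) + 256| = |z + 7|·|-5z + 36|.
Require δ ≤ 1. Then |z + 7| < 1 gives |z| < 8, and by the triangle inequality |-5z + 36| ≤ 5·8 + 36 = 76.
Hence |(-5z^2 + z - 4) + 256| ≤ 76|z + 7| < ε provided |z + 7| < ε/76.
Take δ = min(1, ε/76). Then 0 < |z + 7| < δ gives both |z + 7| < 1 and |z + 7| < ε/76, so |(-5z^2 + z - 4) + 256| < ε.

δ = min(1, ε/76)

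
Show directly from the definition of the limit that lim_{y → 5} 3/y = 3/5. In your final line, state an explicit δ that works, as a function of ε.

Let ε > 0. We seek δ > 0 such that 0 < |y − 5| < δ implies |3/y − (3/5)| < ε.
|3/y − (3/5)| = 3·|5 − y|/(5·|y|) = 3|y − 5|/(5|y|).
Restrict δ ≤ 5/2. Then |y − 5| < 5/2 gives |y| > 5/2, so 5|y| > 25/2.
Then |3/y − (3/5)| < 3|y − 5|/(25/2), which is < ε when |y − 5| < (25/6)ε.
Take δ = min(5/2, (25/6)ε). Then 0 < |y − 5| < δ gives both |y − 5| < 5/2 and |y − 5| < (25/6)ε, so |3/y − (3/5)| < ε.

δ = min(5/2, (25/6)ε)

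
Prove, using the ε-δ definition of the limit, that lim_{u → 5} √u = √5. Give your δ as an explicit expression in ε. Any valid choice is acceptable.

Let ε > 0 be given. We want δ > 0 such that 0 < |u − 5| < δ implies |√u − √5| < ε.
Rationalise: √u − √5 = (u − 5)/(√u + √5), so |√u − √5| = |u − 5|/(√u + √5).
Restrict δ ≤ 5 so that |u − 5| < 5 forces u > 0, and then √u + √5 > √5.
Hence |√u − √5| < |u − 5|/√5, which is < ε once |u − 5| < √5·ε.
Take δ = min(5, √5·ε). If 0 < |u − 5| < δ then u > 0 and |√u − √5| < |u − 5|/√5 < ε.

δ = min(5, √5·ε)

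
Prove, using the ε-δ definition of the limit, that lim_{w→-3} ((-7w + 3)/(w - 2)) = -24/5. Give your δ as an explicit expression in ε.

δ = min(5/2, (25/22)ε)

Fix ε > 0. We want δ > 0 with 0 < |w + 3| < δ ⇒ |(-7w + 3)/(w - 2) + 24/5| < ε.
Combining over a common denominator, (-7w + 3)/(w - 2) + 24/5 = [(-7w + 3)·(-5) − 24·(w - 2)] / [(-5)·(w - 2)] = 11(w + 3) / ((-5)(w - 2)).
So |(-7w + 3)/(w - 2) + 24/5| = 11|w + 3| / (5·|w − 2|).
Require δ ≤ 5/2, so |w − 2| ≥ |-5| − |w + 3| > 5 − 5/2 = 5/2.
Hence |(-7w + 3)/(w - 2) + 24/5| < 11|w + 3|/(5·(5/2)) = (22/25)|w + 3|, which is < ε once |w + 3| < (25/22)ε.
Take δ = min(5/2, (25/22)ε). Then 0 < |w + 3| < δ forces both bounds, so |(-7w + 3)/(w - 2) + 24/5| < ε.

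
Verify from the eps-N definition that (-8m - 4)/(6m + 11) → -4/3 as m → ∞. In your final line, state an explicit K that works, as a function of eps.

K = (16/9)/eps

Let eps > 0. For m ≥ 1, |(-8m - 4)/(6m + 11) + 4/3| = |64|/(6(6m + 11)) = 64/(6(6m + 11)).
Since 6m + 11 ≥ 6m for m ≥ 1, this is ≤ 64/(6·6m) = (16/9)/m.
So |(-8m - 4)/(6m + 11) + 4/3| < eps whenever m > (16/9)/eps.
Take K = (16/9)/eps. If m > K then |(-8m - 4)/(6m + 11) + 4/3| ≤ (16/9)/m < eps.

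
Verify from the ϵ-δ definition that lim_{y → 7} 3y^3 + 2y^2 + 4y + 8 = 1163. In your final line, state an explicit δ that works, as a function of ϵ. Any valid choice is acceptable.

δ = min(2, ϵ/615)

Let ϵ > 0 be given. We want δ > 0 such that 0 < |y − 7| < δ implies |(3y^3 + 2y^2 + 4y + 8) − 1163| < ϵ.
(3y^3 + 2y^2 + 4y + 8) − 1163 = 3y^3 + 2y^2 + 4y - 1155 = (y − 7)(3y^2 + 23y + 165).
So |(3y^3 + 2y^2 + 4y + 8) − 1163| = |y − 7|·|3y^2 + 23y + 165|.
Assume first that |y − 7| < 2, so |y| < 9. Then |3y^2 + 23y + 165| ≤ 3·9^2 + 23·9 + 165 = 615.
Hence |(3y^3 + 2y^2 + 4y + 8) − 1163| ≤ 615|y − 7| < ϵ provided |y − 7| < ϵ/615.
Take δ = min(2, ϵ/615). Then 0 < |y − 7| < δ gives both |y − 7| < 2 and |y − 7| < ϵ/615, so |(3y^3 + 2y^2 + 4y + 8) − 1163| < ϵ.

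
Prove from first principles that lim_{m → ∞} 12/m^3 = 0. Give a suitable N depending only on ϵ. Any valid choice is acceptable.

Let ϵ > 0. For m ≥ 1, |12/m^3 − 0| = 12/m^3.
12/m^3 < ϵ ⇔ m^3 > 12/ϵ ⇔ m > (12/ϵ)^{1/3}.
Take N = (12/ϵ)^{1/3}. Then m > N implies 12/m^3 < ϵ.

N = (12/ϵ)^{1/3}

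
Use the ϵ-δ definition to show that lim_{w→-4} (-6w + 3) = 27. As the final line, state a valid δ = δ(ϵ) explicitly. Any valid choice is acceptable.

Let ϵ > 0 be given. We need δ > 0 so that 0 < |w + 4| < δ implies |(-6w + 3) − 27| < ϵ.
|(-6w + 3) − 27| = |-6w - 24| = 6|w + 4|.
Thus it suffices that |w + 4| < ϵ/6.
Take δ = ϵ/6. If 0 < |w + 4| < δ then |(-6w + 3) − 27| = 6|w + 4| < 6·(ϵ/6) = ϵ.

δ = ϵ/6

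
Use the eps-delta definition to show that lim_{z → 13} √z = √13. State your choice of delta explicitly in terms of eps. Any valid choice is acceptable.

Let eps > 0 be given. We want delta > 0 such that 0 < |z − 13| < delta implies |√z − √13| < eps.
Rationalise: √z − √13 = (z − 13)/(√z + √13), so |√z − √13| = |z − 13|/(√z + √13).
Restrict delta ≤ 13 so that |z − 13| < 13 forces z > 0, and then √z + √13 > √13.
Hence |√z − √13| < |z − 13|/√13, which is < eps once |z − 13| < √13·eps.
Take delta = min(13, √13·eps). If 0 < |z − 13| < delta then z > 0 and |√z − √13| < |z − 13|/√13 < eps.

delta = min(13, √13·eps)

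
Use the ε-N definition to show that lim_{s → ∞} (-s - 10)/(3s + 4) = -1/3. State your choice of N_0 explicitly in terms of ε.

Suppose ε > 0. We seek N_0 > 0 such that s > N_0 implies |(-s - 10)/(3s + 4) + 1/3| < ε.
(-s - 10)/(3s + 4) + 1/3 = (3(-s - 10) − (-1)(3s + 4)) / (3(3s + 4)) = -26/(3(3s + 4)).
For s > 0 we have 3s + 4 > 3s, so |(-s - 10)/(3s + 4) + 1/3| = 26/(3(3s + 4)) < 26/(3·3s) = (26/9)/s.
Thus |(-s - 10)/(3s + 4) + 1/3| < ε whenever s > (26/9)/ε.
Take N_0 = (26/9)/ε. If s > N_0 then |(-s - 10)/(3s + 4) + 1/3| < (26/9)/s < ε.

N_0 = (26/9)/ε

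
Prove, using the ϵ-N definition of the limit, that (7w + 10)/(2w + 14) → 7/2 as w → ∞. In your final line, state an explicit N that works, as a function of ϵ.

N = (39/2)/ϵ

Suppose ϵ > 0. We seek N > 0 such that w > N implies |(7w + 10)/(2w + 14) − (7/2)| < ϵ.
(7w + 10)/(2w + 14) − (7/2) = (2(7w + 10) − 7(2w + 14)) / (2(2w + 14)) = -78/(2(2w + 14)).
For w > 0 we have 2w + 14 > 2w, so |(7w + 10)/(2w + 14) − (7/2)| = 78/(2(2w + 14)) < 78/(2·2w) = (39/2)/w.
Thus |(7w + 10)/(2w + 14) − (7/2)| < ϵ whenever w > (39/2)/ϵ.
Take N = (39/2)/ϵ. If w > N then |(7w + 10)/(2w + 14) − (7/2)| < (39/2)/w < ϵ.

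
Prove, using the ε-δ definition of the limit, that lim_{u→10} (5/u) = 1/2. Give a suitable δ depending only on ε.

Let ε > 0 be given. We seek δ > 0 such that 0 < |u − 10| < δ implies |5/u − (1/2)| < ε.
|5/u − (1/2)| = 5·|10 − u|/(10·|u|) = 5|u − 10|/(10|u|).
Restrict δ ≤ 5. Then |u − 10| < 5 gives |u| > 5, so 10|u| > 50.
Then |5/u − (1/2)| < 5|u − 10|/50, which is < ε when |u − 10| < 10ε.
Take δ = min(5, 10ε). Then 0 < |u − 10| < δ gives both |u − 10| < 5 and |u − 10| < 10ε, so |5/u − (1/2)| < ε.

δ = min(5, 10ε)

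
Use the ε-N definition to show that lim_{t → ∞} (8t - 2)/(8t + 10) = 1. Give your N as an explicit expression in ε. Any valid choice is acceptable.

N = (3/2)/ε

Let ε > 0 be given. We seek N > 0 such that t > N implies |(8t - 2)/(8t + 10) − 1| < ε.
(8t - 2)/(8t + 10) − 1 = (8(8t - 2) − 8(8t + 10)) / (8(8t + 10)) = -96/(8(8t + 10)).
For t > 0 we have 8t + 10 > 8t, so |(8t - 2)/(8t + 10) − 1| = 96/(8(8t + 10)) < 96/(8·8t) = (3/2)/t.
Thus |(8t - 2)/(8t + 10) − 1| < ε whenever t > (3/2)/ε.
Take N = (3/2)/ε. If t > N then |(8t - 2)/(8t + 10) − 1| < (3/2)/t < ε.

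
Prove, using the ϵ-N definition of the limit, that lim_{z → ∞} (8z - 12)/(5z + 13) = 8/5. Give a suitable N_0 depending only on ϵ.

Let ϵ > 0 be given. We seek N_0 > 0 such that z > N_0 implies |(8z - 12)/(5z + 13) − (8/5)| < ϵ.
(8z - 12)/(5z + 13) − (8/5) = (5(8z - 12) − 8(5z + 13)) / (5(5z + 13)) = -164/(5(5z + 13)).
For z > 0 we have 5z + 13 > 5z, so |(8z - 12)/(5z + 13) − (8/5)| = 164/(5(5z + 13)) < 164/(5·5z) = (164/25)/z.
Thus |(8z - 12)/(5z + 13) − (8/5)| < ϵ whenever z > (164/25)/ϵ.
Take N_0 = (164/25)/ϵ. If z > N_0 then |(8z - 12)/(5z + 13) − (8/5)| < (164/25)/z < ϵ.

N_0 = (164/25)/ϵ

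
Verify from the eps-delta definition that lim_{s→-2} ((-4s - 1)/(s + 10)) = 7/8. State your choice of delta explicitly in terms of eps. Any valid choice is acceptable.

delta = min(4, (32/39)eps)

Fix eps > 0. We want delta > 0 with 0 < |s + 2| < delta ⇒ |(-4s - 1)/(s + 10) − (7/8)| < eps.
Combining over a common denominator, (-4s - 1)/(s + 10) − (7/8) = [(-4s - 1)·8 − 7·(s + 10)] / [8·(s + 10)] = -39(s + 2) / (8(s + 10)).
So |(-4s - 1)/(s + 10) − (7/8)| = 39|s + 2| / (8·|s + 10|).
Require delta ≤ 4, so |s + 10| ≥ |8| − |s + 2| > 8 − 4 = 4.
Hence |(-4s - 1)/(s + 10) − (7/8)| < 39|s + 2|/(8·4) = (39/32)|s + 2|, which is < eps once |s + 2| < (32/39)eps.
Take delta = min(4, (32/39)eps). Then 0 < |s + 2| < delta forces both bounds, so |(-4s - 1)/(s + 10) − (7/8)| < eps.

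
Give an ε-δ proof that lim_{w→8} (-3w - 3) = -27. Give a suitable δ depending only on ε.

δ = ε/3

Suppose ε > 0. We need δ > 0 so that 0 < |w − 8| < δ implies |(-3w - 3) + 27| < ε.
|(-3w - 3) + 27| = |-3w + 24| = 3|w − 8|.
Thus it suffices that |w − 8| < ε/3.
Choosing δ = ε/3 gives |(-3w - 3) + 27| = 3|w − 8| < ε whenever |w − 8| < δ.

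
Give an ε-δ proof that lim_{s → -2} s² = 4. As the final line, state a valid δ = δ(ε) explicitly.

δ = min(2, ε/6)

Suppose ε > 0. We seek δ > 0 with 0 < |s + 2| < δ ⇒ |s² − 4| < ε.
Factor: s² − 4 = (s + 2)(s - 2), so |s² − 4| = |s + 2|·|s - 2|.
Restrict δ ≤ 2. Then |s + 2| < 2 gives |s| < 4, so by the triangle inequality |s - 2| ≤ 4 + 2 = 6.
Hence |s² − 4| ≤ 6|s + 2|, which is < ε once |s + 2| < ε/6.
Take δ = min(2, ε/6). If 0 < |s + 2| < δ then both bounds hold and |s² − 4| ≤ 6|s + 2| < 6·(ε/6) = ε.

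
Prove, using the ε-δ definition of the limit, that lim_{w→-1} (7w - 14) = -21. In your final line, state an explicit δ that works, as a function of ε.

δ = ε/7

Let ε > 0. We need δ > 0 so that 0 < |w + 1| < δ implies |(7w - 14) + 21| < ε.
|(7w - 14) + 21| = |7w + 7| = 7|w + 1|.
Thus it suffices that |w + 1| < ε/7.
Choosing δ = ε/7 gives |(7w - 14) + 21| = 7|w + 1| < ε whenever |w + 1| < δ.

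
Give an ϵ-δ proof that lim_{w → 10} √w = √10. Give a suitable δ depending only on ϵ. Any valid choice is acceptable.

δ = min(10, √10·ϵ)

Let ϵ > 0. We want δ > 0 such that 0 < |w − 10| < δ implies |√w − √10| < ϵ.
Multiplying by the conjugate, |√w − √10| = |w − 10|/(√w + √10).
Restrict δ ≤ 10 so that |w − 10| < 10 forces w > 0, and then √w + √10 > √10.
Hence |√w − √10| < |w − 10|/√10, which is < ϵ once |w − 10| < √10·ϵ.
Take δ = min(10, √10·ϵ). If 0 < |w − 10| < δ then w > 0 and |√w − √10| < |w − 10|/√10 < ϵ.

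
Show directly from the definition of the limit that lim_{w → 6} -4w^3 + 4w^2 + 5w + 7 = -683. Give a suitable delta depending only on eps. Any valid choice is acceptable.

delta = min(1, eps/451)

Fix eps > 0. We want delta > 0 such that 0 < |w − 6| < delta implies |(-4w^3 + 4w^2 + 5w + 7) + 683| < eps.
(-4w^3 + 4w^2 + 5w + 7) + 683 = -4w^3 + 4w^2 + 5w + 690 = (w − 6)(-4w^2 - 20w - 115).
So |(-4w^3 + 4w^2 + 5w + 7) + 683| = |w − 6|·|-4w^2 - 20w - 115|.
Assume first that |w − 6| < 1, so |w| < 7. Then |-4w^2 - 20w - 115| ≤ 4·7^2 + 20·7 + 115 = 451.
Hence |(-4w^3 + 4w^2 + 5w + 7) + 683| ≤ 451|w − 6| < eps provided |w − 6| < eps/451.
Take delta = min(1, eps/451). Then 0 < |w − 6| < delta gives both |w − 6| < 1 and |w − 6| < eps/451, so |(-4w^3 + 4w^2 + 5w + 7) + 683| < eps.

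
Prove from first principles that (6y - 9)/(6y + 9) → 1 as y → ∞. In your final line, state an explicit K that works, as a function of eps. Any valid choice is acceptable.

K = 3/eps

Suppose eps > 0. We seek K > 0 such that y > K implies |(6y - 9)/(6y + 9) − 1| < eps.
(6y - 9)/(6y + 9) − 1 = (6(6y - 9) − 6(6y + 9)) / (6(6y + 9)) = -108/(6(6y + 9)).
For y > 0 we have 6y + 9 > 6y, so |(6y - 9)/(6y + 9) − 1| = 108/(6(6y + 9)) < 108/(6·6y) = 3/y.
Thus |(6y - 9)/(6y + 9) − 1| < eps whenever y > 3/eps.
Take K = 3/eps. If y > K then |(6y - 9)/(6y + 9) − 1| < 3/y < eps.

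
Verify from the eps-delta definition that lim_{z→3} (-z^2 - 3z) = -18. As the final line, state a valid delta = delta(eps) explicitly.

delta = min(1, eps/10)

Fix eps > 0. We want delta > 0 such that 0 < |z − 3| < delta implies |(-z^2 - 3z) + 18| < eps.
(-z^2 - 3z) + 18 = -z^2 - 3z + 18 = (z − 3)(-z - 6).
So |(-z^2 - 3z) + 18| = |z − 3|·|-z - 6|.
Assume first that |z − 3| < 1, so |z| < 4. Then |-z - 6| ≤ 4 + 6 = 10.
Hence |(-z^2 - 3z) + 18| ≤ 10|z − 3| < eps provided |z − 3| < eps/10.
Choosing delta = min(1, eps/10) ensures both conditions, hence |(-z^2 - 3z) + 18| < eps.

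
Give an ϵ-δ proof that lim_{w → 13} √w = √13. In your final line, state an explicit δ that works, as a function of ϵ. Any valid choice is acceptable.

Let ϵ > 0 be given. We want δ > 0 such that 0 < |w − 13| < δ implies |√w − √13| < ϵ.
Rationalise: √w − √13 = (w − 13)/(√w + √13), so |√w − √13| = |w − 13|/(√w + √13).
Restrict δ ≤ 13 so that |w − 13| < 13 forces w > 0, and then √w + √13 > √13.
Hence |√w − √13| < |w − 13|/√13, which is < ϵ once |w − 13| < √13·ϵ.
Take δ = min(13, √13·ϵ). If 0 < |w − 13| < δ then w > 0 and |√w − √13| < |w − 13|/√13 < ϵ.

δ = min(13, √13·ϵ)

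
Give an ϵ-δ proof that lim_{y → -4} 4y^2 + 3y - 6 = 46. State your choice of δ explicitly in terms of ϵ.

δ = min(1, ϵ/33)

Let ϵ > 0 be given. We want δ > 0 such that 0 < |y + 4| < δ implies |(4y^2 + 3y - 6) − 46| < ϵ.
(4y^2 + 3y - 6) − 46 = 4y^2 + 3y - 52 = (y + 4)(4y - 13).
So |(4y^2 + 3y - 6) − 46| = |y + 4|·|4y - 13|.
Require δ ≤ 1. Then |y + 4| < 1 gives |y| < 5, and by the triangle inequality |4y - 13| ≤ 4·5 + 13 = 33.
Hence |(4y^2 + 3y - 6) − 46| ≤ 33|y + 4| < ϵ provided |y + 4| < ϵ/33.
Choosing δ = min(1, ϵ/33) ensures both conditions, hence |(4y^2 + 3y - 6) − 46| < ϵ.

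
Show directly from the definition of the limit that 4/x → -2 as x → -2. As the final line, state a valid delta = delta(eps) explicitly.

delta = min(1, (1/2)eps)

Let eps > 0 be given. We seek delta > 0 such that 0 < |x + 2| < delta implies |4/x + 2| < eps.
|4/x + 2| = 4·|-2 − x|/(2·|x|) = 4|x + 2|/(2|x|).
Restrict delta ≤ 1. Then |x + 2| < 1 gives |x| > 1, so 2|x| > 2.
Then |4/x + 2| < 4|x + 2|/2, which is < eps when |x + 2| < (1/2)eps.
Take delta = min(1, (1/2)eps). Then 0 < |x + 2| < delta gives both |x + 2| < 1 and |x + 2| < (1/2)eps, so |4/x + 2| < eps.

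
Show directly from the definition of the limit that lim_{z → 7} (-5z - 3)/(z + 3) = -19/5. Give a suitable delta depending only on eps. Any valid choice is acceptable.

delta = min(5, (25/6)eps)

Let eps > 0. We want delta > 0 with 0 < |z − 7| < delta ⇒ |(-5z - 3)/(z + 3) + 19/5| < eps.
Combining over a common denominator, (-5z - 3)/(z + 3) + 19/5 = [(-5z - 3)·10 − (-38)·(z + 3)] / [10·(z + 3)] = -12(z − 7) / (10(z + 3)).
So |(-5z - 3)/(z + 3) + 19/5| = 12|z − 7| / (10·|z + 3|).
Restrict delta ≤ 5. Then |z − 7| < 5 gives |z + 3| = |(z − 7) + 10| ≥ 10 − 5 = 5.
Hence |(-5z - 3)/(z + 3) + 19/5| < 12|z − 7|/(10·5) = (6/25)|z − 7|, which is < eps once |z − 7| < (25/6)eps.
Take delta = min(5, (25/6)eps). Then 0 < |z − 7| < delta forces both bounds, so |(-5z - 3)/(z + 3) + 19/5| < eps.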